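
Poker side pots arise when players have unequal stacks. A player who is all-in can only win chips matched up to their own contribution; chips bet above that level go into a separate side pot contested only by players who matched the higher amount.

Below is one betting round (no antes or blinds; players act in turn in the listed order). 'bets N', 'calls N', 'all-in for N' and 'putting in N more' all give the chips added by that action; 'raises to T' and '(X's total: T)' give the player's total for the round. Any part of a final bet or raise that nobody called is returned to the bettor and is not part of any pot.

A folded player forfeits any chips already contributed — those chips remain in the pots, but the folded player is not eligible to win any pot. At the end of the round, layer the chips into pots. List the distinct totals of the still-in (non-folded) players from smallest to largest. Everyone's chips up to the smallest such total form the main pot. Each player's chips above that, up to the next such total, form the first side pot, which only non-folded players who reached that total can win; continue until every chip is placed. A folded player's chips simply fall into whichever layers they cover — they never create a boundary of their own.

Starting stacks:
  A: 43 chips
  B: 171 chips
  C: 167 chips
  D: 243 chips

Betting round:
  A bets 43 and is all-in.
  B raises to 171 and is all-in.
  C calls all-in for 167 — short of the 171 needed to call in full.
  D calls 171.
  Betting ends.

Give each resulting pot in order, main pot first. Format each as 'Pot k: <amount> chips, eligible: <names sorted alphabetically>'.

Contributions: A=43, B=171, C=167, D=171
Pot levels (distinct totals of non-folded players): 43, 167, 171
Layer 1-43: 43 each from A, B, C, D = 43*4 = 172 chips; eligible A, B, C, D
Layer 44-167: 124 each from B, C, D = 124*3 = 372 chips; eligible B, C, D
Layer 168-171: 4 each from B, D = 4*2 = 8 chips; eligible B, D

Pot 1: 172 chips, eligible: A, B, C, D
Pot 2: 372 chips, eligible: B, C, D
Pot 3: 8 chips, eligible: B, D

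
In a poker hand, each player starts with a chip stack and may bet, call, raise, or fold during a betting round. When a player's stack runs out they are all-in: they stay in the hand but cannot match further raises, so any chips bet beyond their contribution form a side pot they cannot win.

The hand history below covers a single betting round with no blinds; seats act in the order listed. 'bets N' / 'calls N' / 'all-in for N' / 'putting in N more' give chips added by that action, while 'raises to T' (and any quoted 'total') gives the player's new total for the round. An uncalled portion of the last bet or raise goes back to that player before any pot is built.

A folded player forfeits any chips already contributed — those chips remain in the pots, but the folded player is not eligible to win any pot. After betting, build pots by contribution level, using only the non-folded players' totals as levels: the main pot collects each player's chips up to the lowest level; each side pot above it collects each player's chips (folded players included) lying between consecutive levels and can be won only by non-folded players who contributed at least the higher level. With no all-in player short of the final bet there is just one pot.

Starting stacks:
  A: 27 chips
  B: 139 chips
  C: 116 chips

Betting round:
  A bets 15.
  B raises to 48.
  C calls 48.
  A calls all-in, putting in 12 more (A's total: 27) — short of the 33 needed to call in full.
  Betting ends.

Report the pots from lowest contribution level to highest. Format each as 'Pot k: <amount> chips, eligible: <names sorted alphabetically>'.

Pot 1: 81 chips, eligible: A, B, C
Pot 2: 42 chips, eligible: B, C

Derivation:
Contributions: A=27, B=48, C=48
Pot levels (distinct totals of non-folded players): 27, 48
Layer 1-27: 27 each from A, B, C = 27*3 = 81 chips; eligible A, B, C
Layer 28-48: 21 each from B, C = 21*2 = 42 chips; eligible B, C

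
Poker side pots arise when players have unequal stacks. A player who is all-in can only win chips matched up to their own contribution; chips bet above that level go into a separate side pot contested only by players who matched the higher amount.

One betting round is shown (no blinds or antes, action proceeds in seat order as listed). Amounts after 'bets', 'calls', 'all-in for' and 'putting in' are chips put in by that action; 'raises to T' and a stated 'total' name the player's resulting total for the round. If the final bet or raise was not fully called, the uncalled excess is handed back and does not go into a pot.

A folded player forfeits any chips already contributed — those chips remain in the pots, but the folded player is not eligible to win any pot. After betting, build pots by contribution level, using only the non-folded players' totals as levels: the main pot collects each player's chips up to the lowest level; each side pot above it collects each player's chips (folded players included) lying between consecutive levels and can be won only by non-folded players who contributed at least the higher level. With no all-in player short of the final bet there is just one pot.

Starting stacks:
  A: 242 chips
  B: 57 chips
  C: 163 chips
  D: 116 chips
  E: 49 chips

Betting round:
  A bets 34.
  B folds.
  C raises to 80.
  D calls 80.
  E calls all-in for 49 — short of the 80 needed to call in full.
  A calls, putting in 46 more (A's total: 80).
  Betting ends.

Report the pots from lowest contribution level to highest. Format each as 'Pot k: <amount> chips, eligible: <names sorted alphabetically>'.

Contributions: A=80, C=80, D=80, E=49
Folded: B
Pot levels (distinct totals of non-folded players): 49, 80
Layer 1-49: 49 each from A, C, D, E = 49*4 = 196 chips; eligible A, C, D, E
Layer 50-80: 31 each from A, C, D = 31*3 = 93 chips; eligible A, C, D

Pot 1: 196 chips, eligible: A, C, D, E
Pot 2: 93 chips, eligible: A, C, D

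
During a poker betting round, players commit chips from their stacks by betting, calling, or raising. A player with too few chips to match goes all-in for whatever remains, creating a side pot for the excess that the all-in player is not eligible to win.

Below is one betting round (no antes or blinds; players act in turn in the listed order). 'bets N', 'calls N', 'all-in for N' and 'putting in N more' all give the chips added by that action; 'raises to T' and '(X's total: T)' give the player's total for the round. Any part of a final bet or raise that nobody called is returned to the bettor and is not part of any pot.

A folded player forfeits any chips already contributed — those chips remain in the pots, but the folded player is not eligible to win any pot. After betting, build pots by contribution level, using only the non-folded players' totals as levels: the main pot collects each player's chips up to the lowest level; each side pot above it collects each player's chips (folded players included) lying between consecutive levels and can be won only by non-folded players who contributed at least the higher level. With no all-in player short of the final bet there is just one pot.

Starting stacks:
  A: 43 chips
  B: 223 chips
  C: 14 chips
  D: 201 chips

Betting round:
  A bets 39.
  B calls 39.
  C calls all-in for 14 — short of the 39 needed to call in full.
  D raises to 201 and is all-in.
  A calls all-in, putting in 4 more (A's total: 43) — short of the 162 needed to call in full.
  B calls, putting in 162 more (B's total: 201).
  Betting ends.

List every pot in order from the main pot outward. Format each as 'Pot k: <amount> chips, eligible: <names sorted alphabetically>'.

Contributions: A=43, B=201, C=14, D=201
Pot levels (distinct totals of non-folded players): 14, 43, 201
Layer 1-14: 14 each from A, B, C, D = 14*4 = 56 chips; eligible A, B, C, D
Layer 15-43: 29 each from A, B, D = 29*3 = 87 chips; eligible A, B, D
Layer 44-201: 158 each from B, D = 158*2 = 316 chips; eligible B, D

Pot 1: 56 chips, eligible: A, B, C, D
Pot 2: 87 chips, eligible: A, B, D
Pot 3: 316 chips, eligible: B, D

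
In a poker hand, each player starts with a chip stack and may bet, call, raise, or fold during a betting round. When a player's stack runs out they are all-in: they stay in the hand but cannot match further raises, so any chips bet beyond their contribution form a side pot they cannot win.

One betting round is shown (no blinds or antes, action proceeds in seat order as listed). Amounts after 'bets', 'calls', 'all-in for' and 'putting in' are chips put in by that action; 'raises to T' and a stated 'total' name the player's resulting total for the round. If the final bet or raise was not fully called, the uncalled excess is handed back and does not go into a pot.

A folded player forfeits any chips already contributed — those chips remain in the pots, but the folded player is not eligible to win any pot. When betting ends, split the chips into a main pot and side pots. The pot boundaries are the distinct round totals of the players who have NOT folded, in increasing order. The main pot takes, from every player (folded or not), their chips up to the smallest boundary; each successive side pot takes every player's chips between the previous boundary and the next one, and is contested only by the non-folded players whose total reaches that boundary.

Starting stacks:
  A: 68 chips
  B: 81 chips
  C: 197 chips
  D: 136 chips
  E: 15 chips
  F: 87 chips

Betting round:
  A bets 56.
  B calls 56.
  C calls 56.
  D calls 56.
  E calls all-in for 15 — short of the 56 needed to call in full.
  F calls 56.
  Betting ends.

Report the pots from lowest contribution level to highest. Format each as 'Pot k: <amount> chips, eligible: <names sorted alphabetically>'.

Contributions: A=56, B=56, C=56, D=56, E=15, F=56
Pot levels (distinct totals of non-folded players): 15, 56
Layer 1-15: 15 each from A, B, C, D, E, F = 15*6 = 90 chips; eligible A, B, C, D, E, F
Layer 16-56: 41 each from A, B, C, D, F = 41*5 = 205 chips; eligible A, B, C, D, F

Pot 1: 90 chips, eligible: A, B, C, D, E, F
Pot 2: 205 chips, eligible: A, B, C, D, F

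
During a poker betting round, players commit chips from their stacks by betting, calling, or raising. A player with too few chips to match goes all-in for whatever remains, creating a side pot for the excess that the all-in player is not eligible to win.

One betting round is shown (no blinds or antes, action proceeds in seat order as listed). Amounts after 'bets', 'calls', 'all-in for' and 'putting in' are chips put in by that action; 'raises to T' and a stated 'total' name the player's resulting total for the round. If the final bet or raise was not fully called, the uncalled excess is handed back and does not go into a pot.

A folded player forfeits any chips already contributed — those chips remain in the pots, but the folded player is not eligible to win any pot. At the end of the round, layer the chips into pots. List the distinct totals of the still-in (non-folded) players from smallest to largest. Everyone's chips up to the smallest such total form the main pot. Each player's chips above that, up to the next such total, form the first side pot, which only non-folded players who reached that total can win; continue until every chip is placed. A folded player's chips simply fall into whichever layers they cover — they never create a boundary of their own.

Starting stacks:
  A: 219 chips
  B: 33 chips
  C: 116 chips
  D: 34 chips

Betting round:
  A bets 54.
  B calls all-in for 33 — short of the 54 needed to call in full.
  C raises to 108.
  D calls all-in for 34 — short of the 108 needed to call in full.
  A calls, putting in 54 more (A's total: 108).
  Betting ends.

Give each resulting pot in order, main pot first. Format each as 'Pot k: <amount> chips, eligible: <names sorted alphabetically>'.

Contributions: A=108, B=33, C=108, D=34
Pot levels (distinct totals of non-folded players): 33, 34, 108
Layer 1-33: 33 each from A, B, C, D = 33*4 = 132 chips; eligible A, B, C, D
Layer 34-34: 1 each from A, C, D = 1*3 = 3 chips; eligible A, C, D
Layer 35-108: 74 each from A, C = 74*2 = 148 chips; eligible A, C

Pot 1: 132 chips, eligible: A, B, C, D
Pot 2: 3 chips, eligible: A, C, D
Pot 3: 148 chips, eligible: A, C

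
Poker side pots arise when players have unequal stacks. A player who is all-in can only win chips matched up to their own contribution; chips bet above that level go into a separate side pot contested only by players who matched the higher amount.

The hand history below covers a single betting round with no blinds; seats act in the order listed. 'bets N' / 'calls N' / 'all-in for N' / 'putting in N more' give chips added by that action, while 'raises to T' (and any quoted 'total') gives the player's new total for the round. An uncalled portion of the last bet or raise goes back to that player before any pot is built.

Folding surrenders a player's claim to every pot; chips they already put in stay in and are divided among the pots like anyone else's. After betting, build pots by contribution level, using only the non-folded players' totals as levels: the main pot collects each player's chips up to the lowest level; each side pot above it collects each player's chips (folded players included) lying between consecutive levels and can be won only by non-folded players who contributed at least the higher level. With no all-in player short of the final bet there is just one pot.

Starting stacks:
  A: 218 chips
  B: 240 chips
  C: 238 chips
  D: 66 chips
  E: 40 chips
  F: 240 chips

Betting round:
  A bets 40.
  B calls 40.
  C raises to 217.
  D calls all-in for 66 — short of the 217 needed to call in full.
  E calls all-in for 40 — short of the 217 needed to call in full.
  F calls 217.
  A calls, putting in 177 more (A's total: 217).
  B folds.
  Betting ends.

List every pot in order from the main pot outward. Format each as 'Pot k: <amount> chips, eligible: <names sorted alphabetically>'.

Pot 1: 240 chips, eligible: A, C, D, E, F
Pot 2: 104 chips, eligible: A, C, D, F
Pot 3: 453 chips, eligible: A, C, F

Derivation:
Contributions: A=217, B=40, C=217, D=66, E=40, F=217
Folded: B
Pot levels (distinct totals of non-folded players): 40, 66, 217
Layer 1-40: 40 each from A, B, C, D, E, F = 40*6 = 240 chips; eligible A, C, D, E, F
Layer 41-66: 26 each from A, C, D, F = 26*4 = 104 chips; eligible A, C, D, F
Layer 67-217: 151 each from A, C, F = 151*3 = 453 chips; eligible A, C, F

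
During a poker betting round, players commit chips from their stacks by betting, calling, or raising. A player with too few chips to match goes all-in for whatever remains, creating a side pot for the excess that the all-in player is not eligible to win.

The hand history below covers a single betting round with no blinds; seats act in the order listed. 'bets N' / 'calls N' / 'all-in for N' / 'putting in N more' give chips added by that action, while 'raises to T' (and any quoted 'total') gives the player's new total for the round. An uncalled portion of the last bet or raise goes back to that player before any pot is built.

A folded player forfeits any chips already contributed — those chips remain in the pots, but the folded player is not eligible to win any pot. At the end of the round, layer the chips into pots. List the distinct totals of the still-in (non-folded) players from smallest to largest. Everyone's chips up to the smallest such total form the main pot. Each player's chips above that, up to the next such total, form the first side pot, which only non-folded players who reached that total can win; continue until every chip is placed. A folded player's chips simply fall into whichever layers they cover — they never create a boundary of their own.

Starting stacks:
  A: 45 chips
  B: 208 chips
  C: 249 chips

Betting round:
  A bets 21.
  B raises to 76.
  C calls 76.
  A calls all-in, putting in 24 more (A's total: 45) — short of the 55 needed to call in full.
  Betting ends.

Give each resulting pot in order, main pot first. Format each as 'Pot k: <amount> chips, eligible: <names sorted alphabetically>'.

Pot 1: 135 chips, eligible: A, B, C
Pot 2: 62 chips, eligible: B, C

Derivation:
Contributions: A=45, B=76, C=76
Pot levels (distinct totals of non-folded players): 45, 76
Layer 1-45: 45 each from A, B, C = 45*3 = 135 chips; eligible A, B, C
Layer 46-76: 31 each from B, C = 31*2 = 62 chips; eligible B, C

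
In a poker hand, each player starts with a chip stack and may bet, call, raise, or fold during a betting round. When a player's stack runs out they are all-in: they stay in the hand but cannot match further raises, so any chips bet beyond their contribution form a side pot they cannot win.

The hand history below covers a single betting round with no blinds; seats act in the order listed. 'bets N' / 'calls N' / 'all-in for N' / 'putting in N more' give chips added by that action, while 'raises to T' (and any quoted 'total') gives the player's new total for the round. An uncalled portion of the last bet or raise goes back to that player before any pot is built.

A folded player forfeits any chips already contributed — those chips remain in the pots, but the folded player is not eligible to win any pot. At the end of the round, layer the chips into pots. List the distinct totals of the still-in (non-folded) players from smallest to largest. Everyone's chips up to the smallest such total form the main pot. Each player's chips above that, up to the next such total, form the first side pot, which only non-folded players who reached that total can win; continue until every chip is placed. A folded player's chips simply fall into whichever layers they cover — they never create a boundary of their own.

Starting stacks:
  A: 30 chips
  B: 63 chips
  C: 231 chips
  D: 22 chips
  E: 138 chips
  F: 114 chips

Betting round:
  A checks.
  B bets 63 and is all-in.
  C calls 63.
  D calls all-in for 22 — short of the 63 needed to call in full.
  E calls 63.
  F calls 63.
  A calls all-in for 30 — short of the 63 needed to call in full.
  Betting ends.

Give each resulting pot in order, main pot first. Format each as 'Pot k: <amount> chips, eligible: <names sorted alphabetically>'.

Contributions: A=30, B=63, C=63, D=22, E=63, F=63
Pot levels (distinct totals of non-folded players): 22, 30, 63
Layer 1-22: 22 each from A, B, C, D, E, F = 22*6 = 132 chips; eligible A, B, C, D, E, F
Layer 23-30: 8 each from A, B, C, E, F = 8*5 = 40 chips; eligible A, B, C, E, F
Layer 31-63: 33 each from B, C, E, F = 33*4 = 132 chips; eligible B, C, E, F

Pot 1: 132 chips, eligible: A, B, C, D, E, F
Pot 2: 40 chips, eligible: A, B, C, E, F
Pot 3: 132 chips, eligible: B, C, E, F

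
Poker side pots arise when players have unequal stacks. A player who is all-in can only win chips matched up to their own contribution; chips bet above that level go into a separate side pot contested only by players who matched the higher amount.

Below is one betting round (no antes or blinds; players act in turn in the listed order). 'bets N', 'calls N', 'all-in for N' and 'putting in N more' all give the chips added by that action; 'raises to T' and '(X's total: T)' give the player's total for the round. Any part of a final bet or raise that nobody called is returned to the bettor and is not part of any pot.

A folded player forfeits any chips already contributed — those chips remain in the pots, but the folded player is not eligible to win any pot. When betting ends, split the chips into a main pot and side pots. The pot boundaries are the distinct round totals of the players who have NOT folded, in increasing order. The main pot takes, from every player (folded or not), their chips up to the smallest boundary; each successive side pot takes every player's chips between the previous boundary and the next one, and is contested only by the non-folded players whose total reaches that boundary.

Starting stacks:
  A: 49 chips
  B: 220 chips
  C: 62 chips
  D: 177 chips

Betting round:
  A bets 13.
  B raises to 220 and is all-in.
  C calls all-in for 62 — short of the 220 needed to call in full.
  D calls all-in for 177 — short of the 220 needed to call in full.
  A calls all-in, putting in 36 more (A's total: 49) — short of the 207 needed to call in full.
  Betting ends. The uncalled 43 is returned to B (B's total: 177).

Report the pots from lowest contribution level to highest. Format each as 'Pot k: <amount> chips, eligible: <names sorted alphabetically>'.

Pot 1: 196 chips, eligible: A, B, C, D
Pot 2: 39 chips, eligible: B, C, D
Pot 3: 230 chips, eligible: B, D

Derivation:
Contributions (after 43 returned to B): A=49, B=177, C=62, D=177
Pot levels (distinct totals of non-folded players): 49, 62, 177
Layer 1-49: 49 each from A, B, C, D = 49*4 = 196 chips; eligible A, B, C, D
Layer 50-62: 13 each from B, C, D = 13*3 = 39 chips; eligible B, C, D
Layer 63-177: 115 each from B, D = 115*2 = 230 chips; eligible B, D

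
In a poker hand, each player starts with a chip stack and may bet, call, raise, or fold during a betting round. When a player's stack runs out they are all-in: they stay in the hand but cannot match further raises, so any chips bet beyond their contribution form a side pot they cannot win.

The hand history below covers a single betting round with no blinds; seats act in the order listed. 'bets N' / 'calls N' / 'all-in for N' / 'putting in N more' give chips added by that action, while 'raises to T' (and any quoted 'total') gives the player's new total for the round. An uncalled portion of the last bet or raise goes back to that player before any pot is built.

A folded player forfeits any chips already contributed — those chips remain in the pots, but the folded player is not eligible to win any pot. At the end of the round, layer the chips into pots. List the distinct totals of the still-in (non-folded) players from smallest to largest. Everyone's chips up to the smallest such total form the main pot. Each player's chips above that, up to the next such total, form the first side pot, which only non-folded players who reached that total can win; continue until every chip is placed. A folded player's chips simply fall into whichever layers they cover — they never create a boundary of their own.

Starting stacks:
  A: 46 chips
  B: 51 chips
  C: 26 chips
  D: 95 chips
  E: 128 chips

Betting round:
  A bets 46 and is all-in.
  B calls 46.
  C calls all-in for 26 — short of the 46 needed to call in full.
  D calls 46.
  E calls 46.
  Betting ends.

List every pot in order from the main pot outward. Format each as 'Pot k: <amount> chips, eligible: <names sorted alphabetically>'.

Contributions: A=46, B=46, C=26, D=46, E=46
Pot levels (distinct totals of non-folded players): 26, 46
Layer 1-26: 26 each from A, B, C, D, E = 26*5 = 130 chips; eligible A, B, C, D, E
Layer 27-46: 20 each from A, B, D, E = 20*4 = 80 chips; eligible A, B, D, E

Pot 1: 130 chips, eligible: A, B, C, D, E
Pot 2: 80 chips, eligible: A, B, D, E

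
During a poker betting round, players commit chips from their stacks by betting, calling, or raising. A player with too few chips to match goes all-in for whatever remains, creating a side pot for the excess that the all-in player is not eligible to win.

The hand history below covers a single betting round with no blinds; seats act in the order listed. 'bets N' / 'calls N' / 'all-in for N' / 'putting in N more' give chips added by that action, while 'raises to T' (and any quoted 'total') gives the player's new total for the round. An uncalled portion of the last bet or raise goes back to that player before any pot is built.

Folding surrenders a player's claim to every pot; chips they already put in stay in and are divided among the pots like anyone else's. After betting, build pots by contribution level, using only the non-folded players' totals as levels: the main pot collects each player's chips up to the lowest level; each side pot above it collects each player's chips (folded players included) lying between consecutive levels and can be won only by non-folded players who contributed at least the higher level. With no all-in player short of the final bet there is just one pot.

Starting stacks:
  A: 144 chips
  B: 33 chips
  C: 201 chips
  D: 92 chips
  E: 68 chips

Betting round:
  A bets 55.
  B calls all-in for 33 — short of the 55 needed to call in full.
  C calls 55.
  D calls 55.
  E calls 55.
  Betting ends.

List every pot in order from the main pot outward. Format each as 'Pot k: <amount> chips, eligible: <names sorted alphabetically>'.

Contributions: A=55, B=33, C=55, D=55, E=55
Pot levels (distinct totals of non-folded players): 33, 55
Layer 1-33: 33 each from A, B, C, D, E = 33*5 = 165 chips; eligible A, B, C, D, E
Layer 34-55: 22 each from A, C, D, E = 22*4 = 88 chips; eligible A, C, D, E

Pot 1: 165 chips, eligible: A, B, C, D, E
Pot 2: 88 chips, eligible: A, C, D, E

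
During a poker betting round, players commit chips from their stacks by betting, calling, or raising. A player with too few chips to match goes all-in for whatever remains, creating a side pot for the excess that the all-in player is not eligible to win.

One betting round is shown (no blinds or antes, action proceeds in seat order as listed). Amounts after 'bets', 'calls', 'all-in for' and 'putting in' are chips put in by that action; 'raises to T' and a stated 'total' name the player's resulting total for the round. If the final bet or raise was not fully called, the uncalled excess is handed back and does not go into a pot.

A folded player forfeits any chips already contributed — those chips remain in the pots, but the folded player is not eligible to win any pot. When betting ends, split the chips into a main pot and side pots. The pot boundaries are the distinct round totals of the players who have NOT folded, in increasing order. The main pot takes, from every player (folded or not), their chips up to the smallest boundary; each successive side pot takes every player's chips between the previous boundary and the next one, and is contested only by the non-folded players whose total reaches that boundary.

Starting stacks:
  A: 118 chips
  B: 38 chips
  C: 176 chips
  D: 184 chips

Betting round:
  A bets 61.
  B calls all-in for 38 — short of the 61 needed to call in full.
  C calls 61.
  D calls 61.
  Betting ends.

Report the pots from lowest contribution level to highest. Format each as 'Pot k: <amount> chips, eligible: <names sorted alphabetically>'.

Pot 1: 152 chips, eligible: A, B, C, D
Pot 2: 69 chips, eligible: A, C, D

Derivation:
Contributions: A=61, B=38, C=61, D=61
Pot levels (distinct totals of non-folded players): 38, 61
Layer 1-38: 38 each from A, B, C, D = 38*4 = 152 chips; eligible A, B, C, D
Layer 39-61: 23 each from A, C, D = 23*3 = 69 chips; eligible A, C, D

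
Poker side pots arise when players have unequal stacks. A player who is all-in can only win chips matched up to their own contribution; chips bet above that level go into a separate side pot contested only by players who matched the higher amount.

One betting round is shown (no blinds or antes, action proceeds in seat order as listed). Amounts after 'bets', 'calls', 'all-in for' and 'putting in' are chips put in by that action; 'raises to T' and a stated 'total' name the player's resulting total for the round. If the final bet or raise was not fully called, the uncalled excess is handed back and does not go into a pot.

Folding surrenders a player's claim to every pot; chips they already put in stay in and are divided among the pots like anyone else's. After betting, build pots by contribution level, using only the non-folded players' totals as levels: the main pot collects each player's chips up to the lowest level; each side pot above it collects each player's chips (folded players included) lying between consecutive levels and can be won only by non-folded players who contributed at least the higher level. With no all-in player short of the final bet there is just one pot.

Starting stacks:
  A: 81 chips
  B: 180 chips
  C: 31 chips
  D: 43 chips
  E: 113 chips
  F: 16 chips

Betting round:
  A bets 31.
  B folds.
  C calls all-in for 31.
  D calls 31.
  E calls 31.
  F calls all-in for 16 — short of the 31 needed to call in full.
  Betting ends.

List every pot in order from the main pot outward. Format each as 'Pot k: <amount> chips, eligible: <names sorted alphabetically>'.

Contributions: A=31, C=31, D=31, E=31, F=16
Folded: B
Pot levels (distinct totals of non-folded players): 16, 31
Layer 1-16: 16 each from A, C, D, E, F = 16*5 = 80 chips; eligible A, C, D, E, F
Layer 17-31: 15 each from A, C, D, E = 15*4 = 60 chips; eligible A, C, D, E

Pot 1: 80 chips, eligible: A, C, D, E, F
Pot 2: 60 chips, eligible: A, C, D, E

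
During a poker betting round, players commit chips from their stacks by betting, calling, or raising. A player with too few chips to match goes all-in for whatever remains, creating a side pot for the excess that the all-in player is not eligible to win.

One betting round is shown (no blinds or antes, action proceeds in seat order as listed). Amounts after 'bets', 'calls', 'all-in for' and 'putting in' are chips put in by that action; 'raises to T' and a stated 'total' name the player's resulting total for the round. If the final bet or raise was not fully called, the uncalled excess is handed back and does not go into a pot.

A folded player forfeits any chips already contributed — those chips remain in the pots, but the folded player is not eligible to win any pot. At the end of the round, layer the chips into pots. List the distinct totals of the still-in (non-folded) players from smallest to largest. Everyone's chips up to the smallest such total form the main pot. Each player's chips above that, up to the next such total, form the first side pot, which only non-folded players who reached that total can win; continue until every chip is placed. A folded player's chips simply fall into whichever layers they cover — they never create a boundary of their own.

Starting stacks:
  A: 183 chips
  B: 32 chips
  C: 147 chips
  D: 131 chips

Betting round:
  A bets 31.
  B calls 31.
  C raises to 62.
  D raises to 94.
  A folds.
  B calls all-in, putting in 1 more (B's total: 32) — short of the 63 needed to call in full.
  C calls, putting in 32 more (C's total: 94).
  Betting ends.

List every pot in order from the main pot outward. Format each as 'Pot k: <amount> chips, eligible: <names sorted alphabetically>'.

Contributions: A=31, B=32, C=94, D=94
Folded: A
Pot levels (distinct totals of non-folded players): 32, 94
Layer 1-32: A 31 + B 32 + C 32 + D 32 = 127 chips; eligible B, C, D
Layer 33-94: 62 each from C, D = 62*2 = 124 chips; eligible C, D

Pot 1: 127 chips, eligible: B, C, D
Pot 2: 124 chips, eligible: C, D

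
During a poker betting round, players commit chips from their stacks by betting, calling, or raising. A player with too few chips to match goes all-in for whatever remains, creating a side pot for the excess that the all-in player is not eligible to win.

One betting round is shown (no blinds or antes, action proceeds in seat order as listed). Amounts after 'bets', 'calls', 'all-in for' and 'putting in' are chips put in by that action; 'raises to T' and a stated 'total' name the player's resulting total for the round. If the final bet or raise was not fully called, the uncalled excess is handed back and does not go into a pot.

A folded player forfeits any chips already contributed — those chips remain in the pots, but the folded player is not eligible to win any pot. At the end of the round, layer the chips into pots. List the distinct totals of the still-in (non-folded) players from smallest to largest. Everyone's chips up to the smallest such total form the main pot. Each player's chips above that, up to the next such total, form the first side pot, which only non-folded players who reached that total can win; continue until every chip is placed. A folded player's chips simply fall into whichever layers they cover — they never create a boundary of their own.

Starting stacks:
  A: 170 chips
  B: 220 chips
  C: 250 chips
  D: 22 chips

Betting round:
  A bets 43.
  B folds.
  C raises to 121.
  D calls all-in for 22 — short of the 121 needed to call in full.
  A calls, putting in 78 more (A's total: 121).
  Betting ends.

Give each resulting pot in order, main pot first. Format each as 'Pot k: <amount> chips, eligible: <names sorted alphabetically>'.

Pot 1: 66 chips, eligible: A, C, D
Pot 2: 198 chips, eligible: A, C

Derivation:
Contributions: A=121, C=121, D=22
Folded: B
Pot levels (distinct totals of non-folded players): 22, 121
Layer 1-22: 22 each from A, C, D = 22*3 = 66 chips; eligible A, C, D
Layer 23-121: 99 each from A, C = 99*2 = 198 chips; eligible A, C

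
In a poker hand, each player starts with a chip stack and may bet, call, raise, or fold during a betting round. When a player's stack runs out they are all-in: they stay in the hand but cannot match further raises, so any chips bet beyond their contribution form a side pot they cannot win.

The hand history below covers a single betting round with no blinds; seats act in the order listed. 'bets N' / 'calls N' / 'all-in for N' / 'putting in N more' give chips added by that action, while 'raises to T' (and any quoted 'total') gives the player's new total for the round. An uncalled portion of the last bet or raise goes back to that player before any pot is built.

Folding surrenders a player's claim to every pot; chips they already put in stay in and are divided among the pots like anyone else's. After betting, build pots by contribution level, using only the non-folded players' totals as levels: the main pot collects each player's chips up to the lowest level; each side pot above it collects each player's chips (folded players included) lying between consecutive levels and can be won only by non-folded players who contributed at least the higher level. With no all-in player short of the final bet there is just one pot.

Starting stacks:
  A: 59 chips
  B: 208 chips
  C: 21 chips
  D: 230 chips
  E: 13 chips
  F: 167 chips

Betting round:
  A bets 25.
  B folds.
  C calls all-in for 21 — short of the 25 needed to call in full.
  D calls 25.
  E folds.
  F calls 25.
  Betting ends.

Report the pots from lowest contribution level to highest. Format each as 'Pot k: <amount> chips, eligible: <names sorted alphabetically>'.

Pot 1: 84 chips, eligible: A, C, D, F
Pot 2: 12 chips, eligible: A, D, F

Derivation:
Contributions: A=25, C=21, D=25, F=25
Folded: B, E
Pot levels (distinct totals of non-folded players): 21, 25
Layer 1-21: 21 each from A, C, D, F = 21*4 = 84 chips; eligible A, C, D, F
Layer 22-25: 4 each from A, D, F = 4*3 = 12 chips; eligible A, D, F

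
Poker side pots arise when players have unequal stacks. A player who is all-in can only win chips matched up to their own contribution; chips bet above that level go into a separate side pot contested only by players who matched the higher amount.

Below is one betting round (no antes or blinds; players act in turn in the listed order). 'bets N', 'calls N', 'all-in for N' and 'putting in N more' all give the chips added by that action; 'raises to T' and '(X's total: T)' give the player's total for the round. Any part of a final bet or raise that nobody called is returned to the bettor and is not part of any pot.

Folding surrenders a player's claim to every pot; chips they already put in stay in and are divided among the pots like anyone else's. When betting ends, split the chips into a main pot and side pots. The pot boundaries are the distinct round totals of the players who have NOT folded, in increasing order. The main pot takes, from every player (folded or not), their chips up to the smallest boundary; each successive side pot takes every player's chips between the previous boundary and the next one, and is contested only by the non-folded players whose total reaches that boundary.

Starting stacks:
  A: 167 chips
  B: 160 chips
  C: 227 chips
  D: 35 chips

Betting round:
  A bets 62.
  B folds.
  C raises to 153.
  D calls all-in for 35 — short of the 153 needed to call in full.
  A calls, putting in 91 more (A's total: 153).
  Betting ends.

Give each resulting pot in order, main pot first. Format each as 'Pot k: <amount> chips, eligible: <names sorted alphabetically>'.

Contributions: A=153, C=153, D=35
Folded: B
Pot levels (distinct totals of non-folded players): 35, 153
Layer 1-35: 35 each from A, C, D = 35*3 = 105 chips; eligible A, C, D
Layer 36-153: 118 each from A, C = 118*2 = 236 chips; eligible A, C

Pot 1: 105 chips, eligible: A, C, D
Pot 2: 236 chips, eligible: A, C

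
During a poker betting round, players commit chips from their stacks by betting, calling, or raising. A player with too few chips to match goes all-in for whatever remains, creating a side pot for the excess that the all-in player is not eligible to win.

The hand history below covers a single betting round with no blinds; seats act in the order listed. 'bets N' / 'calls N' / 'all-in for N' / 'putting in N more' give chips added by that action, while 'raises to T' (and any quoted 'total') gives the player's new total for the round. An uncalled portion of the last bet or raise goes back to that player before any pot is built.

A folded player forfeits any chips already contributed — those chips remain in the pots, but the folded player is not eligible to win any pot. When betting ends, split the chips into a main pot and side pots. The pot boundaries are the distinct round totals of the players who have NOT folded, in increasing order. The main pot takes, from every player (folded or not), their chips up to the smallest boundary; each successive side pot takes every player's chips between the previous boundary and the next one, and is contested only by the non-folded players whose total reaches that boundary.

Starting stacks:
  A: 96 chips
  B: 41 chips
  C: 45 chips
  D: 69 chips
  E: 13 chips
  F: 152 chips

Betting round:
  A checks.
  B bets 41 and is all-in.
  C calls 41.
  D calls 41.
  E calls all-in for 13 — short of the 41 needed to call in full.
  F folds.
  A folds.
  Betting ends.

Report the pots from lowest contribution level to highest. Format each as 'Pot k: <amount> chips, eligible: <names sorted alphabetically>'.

Contributions: B=41, C=41, D=41, E=13
Folded: A, F
Pot levels (distinct totals of non-folded players): 13, 41
Layer 1-13: 13 each from B, C, D, E = 13*4 = 52 chips; eligible B, C, D, E
Layer 14-41: 28 each from B, C, D = 28*3 = 84 chips; eligible B, C, D

Pot 1: 52 chips, eligible: B, C, D, E
Pot 2: 84 chips, eligible: B, C, D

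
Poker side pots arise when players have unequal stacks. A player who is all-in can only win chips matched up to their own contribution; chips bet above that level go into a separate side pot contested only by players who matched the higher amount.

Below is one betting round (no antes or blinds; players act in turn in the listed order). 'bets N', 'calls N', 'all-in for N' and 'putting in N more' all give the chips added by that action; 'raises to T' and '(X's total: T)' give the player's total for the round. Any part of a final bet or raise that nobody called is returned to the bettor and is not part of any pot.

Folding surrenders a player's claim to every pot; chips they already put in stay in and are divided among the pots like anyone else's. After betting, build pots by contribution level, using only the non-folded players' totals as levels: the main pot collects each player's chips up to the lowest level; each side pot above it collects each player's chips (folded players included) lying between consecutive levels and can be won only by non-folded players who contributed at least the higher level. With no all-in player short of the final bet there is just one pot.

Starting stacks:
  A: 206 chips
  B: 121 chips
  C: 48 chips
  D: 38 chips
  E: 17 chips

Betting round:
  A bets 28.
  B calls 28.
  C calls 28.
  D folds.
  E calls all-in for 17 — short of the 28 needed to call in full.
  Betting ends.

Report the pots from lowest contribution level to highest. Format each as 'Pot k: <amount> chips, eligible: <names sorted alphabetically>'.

Contributions: A=28, B=28, C=28, E=17
Folded: D
Pot levels (distinct totals of non-folded players): 17, 28
Layer 1-17: 17 each from A, B, C, E = 17*4 = 68 chips; eligible A, B, C, E
Layer 18-28: 11 each from A, B, C = 11*3 = 33 chips; eligible A, B, C

Pot 1: 68 chips, eligible: A, B, C, E
Pot 2: 33 chips, eligible: A, B, C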